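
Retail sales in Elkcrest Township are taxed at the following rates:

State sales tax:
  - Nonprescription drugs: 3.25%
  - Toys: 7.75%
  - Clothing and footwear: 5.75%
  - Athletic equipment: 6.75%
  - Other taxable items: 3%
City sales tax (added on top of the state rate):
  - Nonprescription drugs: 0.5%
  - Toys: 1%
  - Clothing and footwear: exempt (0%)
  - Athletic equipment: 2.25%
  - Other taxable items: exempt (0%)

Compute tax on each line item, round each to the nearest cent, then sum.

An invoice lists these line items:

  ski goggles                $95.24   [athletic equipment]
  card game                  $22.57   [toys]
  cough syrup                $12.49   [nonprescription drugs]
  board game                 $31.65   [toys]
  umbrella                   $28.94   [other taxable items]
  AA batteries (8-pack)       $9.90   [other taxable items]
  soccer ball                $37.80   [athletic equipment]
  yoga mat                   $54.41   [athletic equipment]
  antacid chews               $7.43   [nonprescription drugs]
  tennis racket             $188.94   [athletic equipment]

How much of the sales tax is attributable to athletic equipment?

Ski goggles $95.24: athletic equipment → 6.75% + 2.25% city = 9% → $8.57
Soccer ball $37.80: athletic equipment → 6.75% + 2.25% city = 9% → $3.40
Yoga mat $54.41: athletic equipment → 6.75% + 2.25% city = 9% → $4.90
Tennis racket $188.94: athletic equipment → 6.75% + 2.25% city = 9% → $17.00
Tax on athletic equipment = $8.57 + $3.40 + $4.90 + $17.00 = $33.87

$33.87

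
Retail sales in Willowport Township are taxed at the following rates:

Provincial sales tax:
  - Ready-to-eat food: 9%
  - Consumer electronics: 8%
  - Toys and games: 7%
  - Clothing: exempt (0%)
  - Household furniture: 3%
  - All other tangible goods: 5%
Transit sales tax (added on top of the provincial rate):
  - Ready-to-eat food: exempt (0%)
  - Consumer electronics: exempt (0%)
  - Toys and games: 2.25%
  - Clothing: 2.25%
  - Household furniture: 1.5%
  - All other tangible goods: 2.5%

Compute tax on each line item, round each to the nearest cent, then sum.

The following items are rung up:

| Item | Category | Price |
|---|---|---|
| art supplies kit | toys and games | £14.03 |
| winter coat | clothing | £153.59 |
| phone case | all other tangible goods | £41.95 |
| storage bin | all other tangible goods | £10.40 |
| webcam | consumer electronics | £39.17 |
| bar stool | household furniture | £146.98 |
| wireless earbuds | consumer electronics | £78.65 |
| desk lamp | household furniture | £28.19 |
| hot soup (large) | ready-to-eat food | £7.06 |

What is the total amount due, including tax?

Art supplies kit £14.03: toys and games → 7% + 2.25% transit = 9.25% → £1.30
Winter coat £153.59: clothing → 0% + 2.25% transit = 2.25% → £3.46
Phone case £41.95: all other tangible goods → 5% + 2.5% transit = 7.5% → £3.15
Storage bin £10.40: all other tangible goods → 5% + 2.5% transit = 7.5% → £0.78
Webcam £39.17: consumer electronics → 8% + 0% transit = 8% → £3.13
Bar stool £146.98: household furniture → 3% + 1.5% transit = 4.5% → £6.61
Wireless earbuds £78.65: consumer electronics → 8% + 0% transit = 8% → £6.29
Desk lamp £28.19: household furniture → 3% + 1.5% transit = 4.5% → £1.27
Hot soup (large) £7.06: ready-to-eat food → 9% + 0% transit = 9% → £0.64
Subtotal = £520.02; tax = £26.63; total due = £546.65

£546.65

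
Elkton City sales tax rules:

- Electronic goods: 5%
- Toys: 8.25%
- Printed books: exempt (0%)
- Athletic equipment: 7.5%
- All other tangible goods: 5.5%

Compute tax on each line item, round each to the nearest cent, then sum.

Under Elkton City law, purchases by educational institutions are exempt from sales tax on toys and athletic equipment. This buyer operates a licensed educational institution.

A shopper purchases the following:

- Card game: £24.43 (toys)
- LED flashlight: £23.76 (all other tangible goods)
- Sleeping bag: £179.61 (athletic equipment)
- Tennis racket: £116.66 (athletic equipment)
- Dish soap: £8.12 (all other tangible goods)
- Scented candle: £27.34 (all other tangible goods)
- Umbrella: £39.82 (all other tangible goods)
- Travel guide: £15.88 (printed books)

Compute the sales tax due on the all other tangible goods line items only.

LED flashlight £23.76: all other tangible goods → 5.5% → £1.31
Dish soap £8.12: all other tangible goods → 5.5% → £0.45
Scented candle £27.34: all other tangible goods → 5.5% → £1.50
Umbrella £39.82: all other tangible goods → 5.5% → £2.19
Tax on all other tangible goods = £1.31 + £0.45 + £1.50 + £2.19 = £5.45

£5.45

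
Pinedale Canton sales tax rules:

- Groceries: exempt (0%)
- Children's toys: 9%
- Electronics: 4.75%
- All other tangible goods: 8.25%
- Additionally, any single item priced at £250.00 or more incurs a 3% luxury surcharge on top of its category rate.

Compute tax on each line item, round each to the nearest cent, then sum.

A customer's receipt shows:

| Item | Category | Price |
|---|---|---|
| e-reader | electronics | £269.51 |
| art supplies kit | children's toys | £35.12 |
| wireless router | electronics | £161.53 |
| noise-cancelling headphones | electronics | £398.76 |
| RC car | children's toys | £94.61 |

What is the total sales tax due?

£71.13

E-reader £269.51: electronics → 4.75% + 3% surcharge = 7.75% → £20.89
Art supplies kit £35.12: children's toys → 9% → £3.16
Wireless router £161.53: electronics → 4.75% → £7.67
Noise-cancelling headphones £398.76: electronics → 4.75% + 3% surcharge = 7.75% → £30.90
RC car £94.61: children's toys → 9% → £8.51
Total tax = £20.89 + £3.16 + £7.67 + £30.90 + £8.51 = £71.13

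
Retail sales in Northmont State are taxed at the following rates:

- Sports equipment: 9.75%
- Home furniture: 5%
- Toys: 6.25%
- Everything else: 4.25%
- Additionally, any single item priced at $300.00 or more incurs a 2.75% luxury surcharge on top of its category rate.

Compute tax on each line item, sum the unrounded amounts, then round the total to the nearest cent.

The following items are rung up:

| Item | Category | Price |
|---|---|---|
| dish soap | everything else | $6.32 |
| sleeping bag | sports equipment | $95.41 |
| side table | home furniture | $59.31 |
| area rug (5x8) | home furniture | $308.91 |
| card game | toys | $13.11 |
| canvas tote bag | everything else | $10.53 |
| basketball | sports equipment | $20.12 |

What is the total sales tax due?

Dish soap $6.32: everything else → 4.25% → $0.2686
Sleeping bag $95.41: sports equipment → 9.75% → $9.302475
Side table $59.31: home furniture → 5% → $2.9655
Area rug (5x8) $308.91: home furniture → 5% + 2.75% surcharge = 7.75% → $23.940525
Card game $13.11: toys → 6.25% → $0.819375
Canvas tote bag $10.53: everything else → 4.25% → $0.447525
Basketball $20.12: sports equipment → 9.75% → $1.9617
Unrounded tax sum = $39.7057 → $39.71

$39.71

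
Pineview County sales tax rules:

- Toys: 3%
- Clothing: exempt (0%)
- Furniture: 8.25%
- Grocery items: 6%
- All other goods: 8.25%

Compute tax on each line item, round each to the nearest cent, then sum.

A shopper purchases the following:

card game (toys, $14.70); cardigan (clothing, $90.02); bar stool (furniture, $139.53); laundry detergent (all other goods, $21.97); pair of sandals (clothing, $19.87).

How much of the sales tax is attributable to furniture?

$11.51

Bar stool $139.53: furniture → 8.25% → $11.51
Tax on furniture = $11.51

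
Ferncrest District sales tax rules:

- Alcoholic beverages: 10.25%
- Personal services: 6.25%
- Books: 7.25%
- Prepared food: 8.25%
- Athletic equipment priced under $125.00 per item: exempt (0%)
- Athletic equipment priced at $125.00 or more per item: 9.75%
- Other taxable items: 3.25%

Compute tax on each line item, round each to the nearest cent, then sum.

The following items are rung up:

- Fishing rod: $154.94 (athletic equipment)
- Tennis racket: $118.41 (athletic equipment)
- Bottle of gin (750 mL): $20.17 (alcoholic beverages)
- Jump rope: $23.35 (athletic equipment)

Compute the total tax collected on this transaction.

Fishing rod $154.94: athletic equipment, $125.00 or more → 9.75% → $15.11
Tennis racket $118.41: athletic equipment, under $125.00 → 0% → $0.00
Bottle of gin (750 mL) $20.17: alcoholic beverages → 10.25% → $2.07
Jump rope $23.35: athletic equipment, under $125.00 → 0% → $0.00
Total tax = $15.11 + $2.07 = $17.18

$17.18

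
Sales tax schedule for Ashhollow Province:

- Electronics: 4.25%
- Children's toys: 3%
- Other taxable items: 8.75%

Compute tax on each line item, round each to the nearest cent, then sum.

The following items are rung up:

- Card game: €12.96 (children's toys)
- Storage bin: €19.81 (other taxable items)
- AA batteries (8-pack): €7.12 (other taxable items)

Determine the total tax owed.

€2.74

Card game €12.96: children's toys → 3% → €0.39
Storage bin €19.81: other taxable items → 8.75% → €1.73
AA batteries (8-pack) €7.12: other taxable items → 8.75% → €0.62
Total tax = €0.39 + €1.73 + €0.62 = €2.74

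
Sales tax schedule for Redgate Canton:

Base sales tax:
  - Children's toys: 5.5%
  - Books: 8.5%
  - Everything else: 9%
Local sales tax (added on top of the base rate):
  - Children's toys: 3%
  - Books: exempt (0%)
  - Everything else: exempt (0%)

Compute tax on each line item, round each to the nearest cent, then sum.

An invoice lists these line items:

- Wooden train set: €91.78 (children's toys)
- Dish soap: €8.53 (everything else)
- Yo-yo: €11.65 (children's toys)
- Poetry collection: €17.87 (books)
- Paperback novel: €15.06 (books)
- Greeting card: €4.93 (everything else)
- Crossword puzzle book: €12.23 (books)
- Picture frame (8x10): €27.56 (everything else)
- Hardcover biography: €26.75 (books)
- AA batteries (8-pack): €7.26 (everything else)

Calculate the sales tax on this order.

Wooden train set €91.78: children's toys → 5.5% + 3% local = 8.5% → €7.80
Dish soap €8.53: everything else → 9% + 0% local = 9% → €0.77
Yo-yo €11.65: children's toys → 5.5% + 3% local = 8.5% → €0.99
Poetry collection €17.87: books → 8.5% + 0% local = 8.5% → €1.52
Paperback novel €15.06: books → 8.5% + 0% local = 8.5% → €1.28
Greeting card €4.93: everything else → 9% + 0% local = 9% → €0.44
Crossword puzzle book €12.23: books → 8.5% + 0% local = 8.5% → €1.04
Picture frame (8x10) €27.56: everything else → 9% + 0% local = 9% → €2.48
Hardcover biography €26.75: books → 8.5% + 0% local = 8.5% → €2.27
AA batteries (8-pack) €7.26: everything else → 9% + 0% local = 9% → €0.65
Total tax = €7.80 + €0.77 + €0.99 + €1.52 + €1.28 + €0.44 + €1.04 + €2.48 + €2.27 + €0.65 = €19.24

€19.24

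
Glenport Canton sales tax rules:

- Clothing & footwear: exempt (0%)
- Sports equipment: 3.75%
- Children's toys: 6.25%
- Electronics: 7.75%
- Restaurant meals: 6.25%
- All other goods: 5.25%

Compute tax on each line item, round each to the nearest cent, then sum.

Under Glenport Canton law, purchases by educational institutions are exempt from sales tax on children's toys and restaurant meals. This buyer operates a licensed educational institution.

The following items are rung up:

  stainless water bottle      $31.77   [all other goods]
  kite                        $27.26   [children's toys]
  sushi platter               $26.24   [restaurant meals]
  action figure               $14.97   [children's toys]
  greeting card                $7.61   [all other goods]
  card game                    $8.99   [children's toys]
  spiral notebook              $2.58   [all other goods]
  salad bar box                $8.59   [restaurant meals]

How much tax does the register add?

$2.21

Stainless water bottle $31.77: all other goods → 5.25% → $1.67
Kite $27.26: children's toys, buyer-exempt → 0% → $0.00
Sushi platter $26.24: restaurant meals, buyer-exempt → 0% → $0.00
Action figure $14.97: children's toys, buyer-exempt → 0% → $0.00
Greeting card $7.61: all other goods → 5.25% → $0.40
Card game $8.99: children's toys, buyer-exempt → 0% → $0.00
Spiral notebook $2.58: all other goods → 5.25% → $0.14
Salad bar box $8.59: restaurant meals, buyer-exempt → 0% → $0.00
Total tax = $1.67 + $0.40 + $0.14 = $2.21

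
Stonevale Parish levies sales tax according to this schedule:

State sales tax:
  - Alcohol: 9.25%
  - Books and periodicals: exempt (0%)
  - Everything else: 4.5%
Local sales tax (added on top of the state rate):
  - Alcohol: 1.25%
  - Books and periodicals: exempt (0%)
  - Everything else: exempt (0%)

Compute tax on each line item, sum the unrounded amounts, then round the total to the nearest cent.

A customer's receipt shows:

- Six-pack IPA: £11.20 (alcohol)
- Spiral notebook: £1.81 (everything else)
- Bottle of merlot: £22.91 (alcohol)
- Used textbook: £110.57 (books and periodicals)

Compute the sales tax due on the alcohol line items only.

£3.58

Six-pack IPA £11.20: alcohol → 9.25% + 1.25% local = 10.5% → £1.176
Bottle of merlot £22.91: alcohol → 9.25% + 1.25% local = 10.5% → £2.40555
Tax on alcohol: unrounded sum = £3.58155 → £3.58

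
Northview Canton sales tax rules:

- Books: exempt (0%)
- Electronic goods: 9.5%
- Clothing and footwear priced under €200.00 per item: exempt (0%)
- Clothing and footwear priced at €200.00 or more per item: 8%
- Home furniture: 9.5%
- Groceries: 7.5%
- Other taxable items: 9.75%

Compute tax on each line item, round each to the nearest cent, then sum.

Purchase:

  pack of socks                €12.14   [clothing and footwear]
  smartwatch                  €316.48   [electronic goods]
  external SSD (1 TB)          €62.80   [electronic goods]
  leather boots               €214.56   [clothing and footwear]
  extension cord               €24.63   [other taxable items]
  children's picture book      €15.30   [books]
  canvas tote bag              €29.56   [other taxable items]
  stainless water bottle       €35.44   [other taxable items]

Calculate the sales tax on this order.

Pack of socks €12.14: clothing and footwear, under €200.00 → 0% → €0.00
Smartwatch €316.48: electronic goods → 9.5% → €30.07
External SSD (1 TB) €62.80: electronic goods → 9.5% → €5.97
Leather boots €214.56: clothing and footwear, €200.00 or more → 8% → €17.16
Extension cord €24.63: other taxable items → 9.75% → €2.40
Children's picture book €15.30: books → 0% → €0.00
Canvas tote bag €29.56: other taxable items → 9.75% → €2.88
Stainless water bottle €35.44: other taxable items → 9.75% → €3.46
Total tax = €30.07 + €5.97 + €17.16 + €2.40 + €2.88 + €3.46 = €61.94

€61.94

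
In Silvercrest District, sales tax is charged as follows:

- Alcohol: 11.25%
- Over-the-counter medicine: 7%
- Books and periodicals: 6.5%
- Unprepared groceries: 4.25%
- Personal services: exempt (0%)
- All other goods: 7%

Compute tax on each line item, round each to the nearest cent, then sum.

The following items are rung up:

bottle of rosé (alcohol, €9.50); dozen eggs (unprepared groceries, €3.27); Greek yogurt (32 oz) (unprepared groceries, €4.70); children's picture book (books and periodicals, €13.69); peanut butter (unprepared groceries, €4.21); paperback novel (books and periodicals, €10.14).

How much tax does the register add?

Bottle of rosé €9.50: alcohol → 11.25% → €1.07
Dozen eggs €3.27: unprepared groceries → 4.25% → €0.14
Greek yogurt (32 oz) €4.70: unprepared groceries → 4.25% → €0.20
Children's picture book €13.69: books and periodicals → 6.5% → €0.89
Peanut butter €4.21: unprepared groceries → 4.25% → €0.18
Paperback novel €10.14: books and periodicals → 6.5% → €0.66
Total tax = €1.07 + €0.14 + €0.20 + €0.89 + €0.18 + €0.66 = €3.14

€3.14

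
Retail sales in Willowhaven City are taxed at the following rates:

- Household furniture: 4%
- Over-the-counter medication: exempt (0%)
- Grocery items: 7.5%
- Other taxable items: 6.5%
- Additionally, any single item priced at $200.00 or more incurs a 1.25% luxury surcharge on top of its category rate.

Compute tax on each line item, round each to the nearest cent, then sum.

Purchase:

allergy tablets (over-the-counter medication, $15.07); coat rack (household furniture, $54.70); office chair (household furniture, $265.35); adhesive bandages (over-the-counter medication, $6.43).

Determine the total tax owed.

Allergy tablets $15.07: over-the-counter medication → 0% → $0.00
Coat rack $54.70: household furniture → 4% → $2.19
Office chair $265.35: household furniture → 4% + 1.25% surcharge = 5.25% → $13.93
Adhesive bandages $6.43: over-the-counter medication → 0% → $0.00
Total tax = $2.19 + $13.93 = $16.12

$16.12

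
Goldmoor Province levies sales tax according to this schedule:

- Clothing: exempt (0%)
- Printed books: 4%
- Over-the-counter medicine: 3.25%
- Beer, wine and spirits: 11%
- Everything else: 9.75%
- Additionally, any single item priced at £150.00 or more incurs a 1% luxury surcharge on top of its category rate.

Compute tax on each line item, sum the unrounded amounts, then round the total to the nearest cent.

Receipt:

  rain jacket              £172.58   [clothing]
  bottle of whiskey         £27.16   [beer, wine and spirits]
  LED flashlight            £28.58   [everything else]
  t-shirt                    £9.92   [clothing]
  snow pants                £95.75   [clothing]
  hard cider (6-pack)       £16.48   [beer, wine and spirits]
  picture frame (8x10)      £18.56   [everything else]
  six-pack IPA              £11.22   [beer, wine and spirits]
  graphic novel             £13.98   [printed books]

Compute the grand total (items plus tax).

Rain jacket £172.58: clothing → 0% + 1% surcharge = 1% → £1.7258
Bottle of whiskey £27.16: beer, wine and spirits → 11% → £2.9876
LED flashlight £28.58: everything else → 9.75% → £2.78655
T-shirt £9.92: clothing → 0% → £0.00
Snow pants £95.75: clothing → 0% → £0.00
Hard cider (6-pack) £16.48: beer, wine and spirits → 11% → £1.8128
Picture frame (8x10) £18.56: everything else → 9.75% → £1.8096
Six-pack IPA £11.22: beer, wine and spirits → 11% → £1.2342
Graphic novel £13.98: printed books → 4% → £0.5592
Subtotal = £394.23; unrounded tax = £12.91575 → £12.92; total due = £407.15

£407.15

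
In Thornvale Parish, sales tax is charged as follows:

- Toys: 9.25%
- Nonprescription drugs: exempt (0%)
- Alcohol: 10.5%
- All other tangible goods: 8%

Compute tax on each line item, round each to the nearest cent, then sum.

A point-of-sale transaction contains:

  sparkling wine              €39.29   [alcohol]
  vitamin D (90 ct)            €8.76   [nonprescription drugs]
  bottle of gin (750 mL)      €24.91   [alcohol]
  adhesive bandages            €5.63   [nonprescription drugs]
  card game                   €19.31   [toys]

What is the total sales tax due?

€8.54

Sparkling wine €39.29: alcohol → 10.5% → €4.13
Vitamin D (90 ct) €8.76: nonprescription drugs → 0% → €0.00
Bottle of gin (750 mL) €24.91: alcohol → 10.5% → €2.62
Adhesive bandages €5.63: nonprescription drugs → 0% → €0.00
Card game €19.31: toys → 9.25% → €1.79
Total tax = €4.13 + €2.62 + €1.79 = €8.54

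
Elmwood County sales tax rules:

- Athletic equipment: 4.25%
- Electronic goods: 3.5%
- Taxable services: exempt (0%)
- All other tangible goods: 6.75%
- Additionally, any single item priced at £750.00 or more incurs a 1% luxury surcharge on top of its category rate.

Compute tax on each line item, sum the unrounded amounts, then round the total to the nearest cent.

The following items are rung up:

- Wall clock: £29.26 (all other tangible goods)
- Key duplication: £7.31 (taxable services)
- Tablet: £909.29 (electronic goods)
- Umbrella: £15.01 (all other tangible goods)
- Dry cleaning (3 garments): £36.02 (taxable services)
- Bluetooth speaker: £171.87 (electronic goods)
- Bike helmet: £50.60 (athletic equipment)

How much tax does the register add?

Wall clock £29.26: all other tangible goods → 6.75% → £1.97505
Key duplication £7.31: taxable services → 0% → £0.00
Tablet £909.29: electronic goods → 3.5% + 1% surcharge = 4.5% → £40.91805
Umbrella £15.01: all other tangible goods → 6.75% → £1.013175
Dry cleaning (3 garments) £36.02: taxable services → 0% → £0.00
Bluetooth speaker £171.87: electronic goods → 3.5% → £6.01545
Bike helmet £50.60: athletic equipment → 4.25% → £2.1505
Unrounded tax sum = £52.072225 → £52.07

£52.07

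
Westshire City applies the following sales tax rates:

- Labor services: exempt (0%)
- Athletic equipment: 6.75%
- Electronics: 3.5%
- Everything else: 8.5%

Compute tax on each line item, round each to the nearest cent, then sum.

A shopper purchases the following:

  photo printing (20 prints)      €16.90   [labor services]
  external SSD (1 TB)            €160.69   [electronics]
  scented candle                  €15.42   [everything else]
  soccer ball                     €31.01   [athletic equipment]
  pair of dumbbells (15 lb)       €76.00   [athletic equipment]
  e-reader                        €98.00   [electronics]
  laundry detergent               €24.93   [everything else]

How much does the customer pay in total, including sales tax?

Photo printing (20 prints) €16.90: labor services → 0% → €0.00
External SSD (1 TB) €160.69: electronics → 3.5% → €5.62
Scented candle €15.42: everything else → 8.5% → €1.31
Soccer ball €31.01: athletic equipment → 6.75% → €2.09
Pair of dumbbells (15 lb) €76.00: athletic equipment → 6.75% → €5.13
E-reader €98.00: electronics → 3.5% → €3.43
Laundry detergent €24.93: everything else → 8.5% → €2.12
Subtotal = €422.95; tax = €19.70; total due = €442.65

€442.65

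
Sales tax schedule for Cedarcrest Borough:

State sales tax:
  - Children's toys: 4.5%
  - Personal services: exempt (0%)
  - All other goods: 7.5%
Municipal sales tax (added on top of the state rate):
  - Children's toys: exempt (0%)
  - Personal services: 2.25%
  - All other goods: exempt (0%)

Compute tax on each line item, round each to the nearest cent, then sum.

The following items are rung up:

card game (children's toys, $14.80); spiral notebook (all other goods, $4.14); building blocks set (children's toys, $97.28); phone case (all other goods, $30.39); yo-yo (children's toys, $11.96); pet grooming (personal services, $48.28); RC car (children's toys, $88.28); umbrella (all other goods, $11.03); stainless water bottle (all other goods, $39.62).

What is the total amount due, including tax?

Card game $14.80: children's toys → 4.5% + 0% municipal = 4.5% → $0.67
Spiral notebook $4.14: all other goods → 7.5% + 0% municipal = 7.5% → $0.31
Building blocks set $97.28: children's toys → 4.5% + 0% municipal = 4.5% → $4.38
Phone case $30.39: all other goods → 7.5% + 0% municipal = 7.5% → $2.28
Yo-yo $11.96: children's toys → 4.5% + 0% municipal = 4.5% → $0.54
Pet grooming $48.28: personal services → 0% + 2.25% municipal = 2.25% → $1.09
RC car $88.28: children's toys → 4.5% + 0% municipal = 4.5% → $3.97
Umbrella $11.03: all other goods → 7.5% + 0% municipal = 7.5% → $0.83
Stainless water bottle $39.62: all other goods → 7.5% + 0% municipal = 7.5% → $2.97
Subtotal = $345.78; tax = $17.04; total due = $362.82

$362.82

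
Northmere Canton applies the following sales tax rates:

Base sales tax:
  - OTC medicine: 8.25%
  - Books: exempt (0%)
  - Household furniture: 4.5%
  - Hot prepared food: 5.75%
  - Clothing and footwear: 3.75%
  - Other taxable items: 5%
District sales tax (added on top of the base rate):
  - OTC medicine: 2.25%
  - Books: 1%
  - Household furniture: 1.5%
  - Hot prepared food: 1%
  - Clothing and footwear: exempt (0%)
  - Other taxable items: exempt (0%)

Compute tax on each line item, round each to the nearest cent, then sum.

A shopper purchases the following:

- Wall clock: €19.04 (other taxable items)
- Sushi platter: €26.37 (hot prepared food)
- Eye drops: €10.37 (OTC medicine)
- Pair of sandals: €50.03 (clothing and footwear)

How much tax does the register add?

Wall clock €19.04: other taxable items → 5% + 0% district = 5% → €0.95
Sushi platter €26.37: hot prepared food → 5.75% + 1% district = 6.75% → €1.78
Eye drops €10.37: OTC medicine → 8.25% + 2.25% district = 10.5% → €1.09
Pair of sandals €50.03: clothing and footwear → 3.75% + 0% district = 3.75% → €1.88
Total tax = €0.95 + €1.78 + €1.09 + €1.88 = €5.70

€5.70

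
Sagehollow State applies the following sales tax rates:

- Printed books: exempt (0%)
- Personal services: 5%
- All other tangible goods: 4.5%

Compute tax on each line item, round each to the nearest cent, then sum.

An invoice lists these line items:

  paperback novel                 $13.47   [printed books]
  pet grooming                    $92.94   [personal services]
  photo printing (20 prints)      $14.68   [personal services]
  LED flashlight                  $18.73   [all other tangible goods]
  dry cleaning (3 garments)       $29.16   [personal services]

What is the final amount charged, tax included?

$176.66

Paperback novel $13.47: printed books → 0% → $0.00
Pet grooming $92.94: personal services → 5% → $4.65
Photo printing (20 prints) $14.68: personal services → 5% → $0.73
LED flashlight $18.73: all other tangible goods → 4.5% → $0.84
Dry cleaning (3 garments) $29.16: personal services → 5% → $1.46
Subtotal = $168.98; tax = $7.68; total due = $176.66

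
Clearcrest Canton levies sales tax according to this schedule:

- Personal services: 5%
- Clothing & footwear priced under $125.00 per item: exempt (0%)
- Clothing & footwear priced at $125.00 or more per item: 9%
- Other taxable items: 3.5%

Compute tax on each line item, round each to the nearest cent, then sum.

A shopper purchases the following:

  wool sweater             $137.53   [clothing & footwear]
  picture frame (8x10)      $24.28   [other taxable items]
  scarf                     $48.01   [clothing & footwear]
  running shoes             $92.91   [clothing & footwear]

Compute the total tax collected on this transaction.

Wool sweater $137.53: clothing & footwear, $125.00 or more → 9% → $12.38
Picture frame (8x10) $24.28: other taxable items → 3.5% → $0.85
Scarf $48.01: clothing & footwear, under $125.00 → 0% → $0.00
Running shoes $92.91: clothing & footwear, under $125.00 → 0% → $0.00
Total tax = $12.38 + $0.85 = $13.23

$13.23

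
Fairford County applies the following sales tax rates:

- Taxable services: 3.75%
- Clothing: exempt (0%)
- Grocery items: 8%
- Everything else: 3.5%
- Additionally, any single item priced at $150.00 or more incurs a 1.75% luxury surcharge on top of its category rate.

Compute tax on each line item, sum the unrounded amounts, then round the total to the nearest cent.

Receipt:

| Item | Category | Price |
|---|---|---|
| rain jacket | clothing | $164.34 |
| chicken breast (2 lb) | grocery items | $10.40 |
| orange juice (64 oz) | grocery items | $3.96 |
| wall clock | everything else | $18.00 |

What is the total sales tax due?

Rain jacket $164.34: clothing → 0% + 1.75% surcharge = 1.75% → $2.87595
Chicken breast (2 lb) $10.40: grocery items → 8% → $0.832
Orange juice (64 oz) $3.96: grocery items → 8% → $0.3168
Wall clock $18.00: everything else → 3.5% → $0.63
Unrounded tax sum = $4.65475 → $4.65

$4.65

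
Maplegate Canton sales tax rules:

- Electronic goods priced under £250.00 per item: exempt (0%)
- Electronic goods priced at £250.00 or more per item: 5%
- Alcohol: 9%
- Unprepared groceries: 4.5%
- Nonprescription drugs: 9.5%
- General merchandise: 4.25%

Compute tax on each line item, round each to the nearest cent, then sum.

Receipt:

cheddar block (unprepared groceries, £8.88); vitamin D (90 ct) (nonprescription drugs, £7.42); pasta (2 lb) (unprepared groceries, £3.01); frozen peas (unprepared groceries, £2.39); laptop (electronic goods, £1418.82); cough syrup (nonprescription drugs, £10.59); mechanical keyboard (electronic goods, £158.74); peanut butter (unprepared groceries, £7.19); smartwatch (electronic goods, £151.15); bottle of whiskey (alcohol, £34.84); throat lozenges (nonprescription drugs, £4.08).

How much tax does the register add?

Cheddar block £8.88: unprepared groceries → 4.5% → £0.40
Vitamin D (90 ct) £7.42: nonprescription drugs → 9.5% → £0.70
Pasta (2 lb) £3.01: unprepared groceries → 4.5% → £0.14
Frozen peas £2.39: unprepared groceries → 4.5% → £0.11
Laptop £1418.82: electronic goods, £250.00 or more → 5% → £70.94
Cough syrup £10.59: nonprescription drugs → 9.5% → £1.01
Mechanical keyboard £158.74: electronic goods, under £250.00 → 0% → £0.00
Peanut butter £7.19: unprepared groceries → 4.5% → £0.32
Smartwatch £151.15: electronic goods, under £250.00 → 0% → £0.00
Bottle of whiskey £34.84: alcohol → 9% → £3.14
Throat lozenges £4.08: nonprescription drugs → 9.5% → £0.39
Total tax = £0.40 + £0.70 + £0.14 + £0.11 + £70.94 + £1.01 + £0.32 + £3.14 + £0.39 = £77.15

£77.15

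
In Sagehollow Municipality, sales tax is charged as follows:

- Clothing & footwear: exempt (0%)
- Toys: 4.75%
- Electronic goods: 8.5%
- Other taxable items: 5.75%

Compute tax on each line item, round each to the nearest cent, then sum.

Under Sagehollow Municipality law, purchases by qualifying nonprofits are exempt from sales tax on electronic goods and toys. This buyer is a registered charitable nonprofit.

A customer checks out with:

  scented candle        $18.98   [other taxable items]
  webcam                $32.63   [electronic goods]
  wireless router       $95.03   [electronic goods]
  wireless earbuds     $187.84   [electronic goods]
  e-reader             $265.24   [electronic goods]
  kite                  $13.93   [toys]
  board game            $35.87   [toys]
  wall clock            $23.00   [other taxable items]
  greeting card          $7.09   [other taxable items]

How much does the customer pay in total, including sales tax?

Scented candle $18.98: other taxable items → 5.75% → $1.09
Webcam $32.63: electronic goods, buyer-exempt → 0% → $0.00
Wireless router $95.03: electronic goods, buyer-exempt → 0% → $0.00
Wireless earbuds $187.84: electronic goods, buyer-exempt → 0% → $0.00
E-reader $265.24: electronic goods, buyer-exempt → 0% → $0.00
Kite $13.93: toys, buyer-exempt → 0% → $0.00
Board game $35.87: toys, buyer-exempt → 0% → $0.00
Wall clock $23.00: other taxable items → 5.75% → $1.32
Greeting card $7.09: other taxable items → 5.75% → $0.41
Subtotal = $679.61; tax = $2.82; total due = $682.43

$682.43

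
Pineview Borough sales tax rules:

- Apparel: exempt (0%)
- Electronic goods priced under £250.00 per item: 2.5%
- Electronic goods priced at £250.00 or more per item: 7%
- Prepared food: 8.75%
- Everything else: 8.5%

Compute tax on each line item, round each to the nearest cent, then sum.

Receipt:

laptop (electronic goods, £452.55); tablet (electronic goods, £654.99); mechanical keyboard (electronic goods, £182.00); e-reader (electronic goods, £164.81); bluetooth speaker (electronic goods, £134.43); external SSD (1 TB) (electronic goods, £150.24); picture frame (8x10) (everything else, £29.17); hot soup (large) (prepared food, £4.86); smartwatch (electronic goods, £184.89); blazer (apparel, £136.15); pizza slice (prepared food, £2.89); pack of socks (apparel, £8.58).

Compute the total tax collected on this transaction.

Laptop £452.55: electronic goods, £250.00 or more → 7% → £31.68
Tablet £654.99: electronic goods, £250.00 or more → 7% → £45.85
Mechanical keyboard £182.00: electronic goods, under £250.00 → 2.5% → £4.55
E-reader £164.81: electronic goods, under £250.00 → 2.5% → £4.12
Bluetooth speaker £134.43: electronic goods, under £250.00 → 2.5% → £3.36
External SSD (1 TB) £150.24: electronic goods, under £250.00 → 2.5% → £3.76
Picture frame (8x10) £29.17: everything else → 8.5% → £2.48
Hot soup (large) £4.86: prepared food → 8.75% → £0.43
Smartwatch £184.89: electronic goods, under £250.00 → 2.5% → £4.62
Blazer £136.15: apparel → 0% → £0.00
Pizza slice £2.89: prepared food → 8.75% → £0.25
Pack of socks £8.58: apparel → 0% → £0.00
Total tax = £31.68 + £45.85 + £4.55 + £4.12 + £3.36 + £3.76 + £2.48 + £0.43 + £4.62 + £0.25 = £101.10

£101.10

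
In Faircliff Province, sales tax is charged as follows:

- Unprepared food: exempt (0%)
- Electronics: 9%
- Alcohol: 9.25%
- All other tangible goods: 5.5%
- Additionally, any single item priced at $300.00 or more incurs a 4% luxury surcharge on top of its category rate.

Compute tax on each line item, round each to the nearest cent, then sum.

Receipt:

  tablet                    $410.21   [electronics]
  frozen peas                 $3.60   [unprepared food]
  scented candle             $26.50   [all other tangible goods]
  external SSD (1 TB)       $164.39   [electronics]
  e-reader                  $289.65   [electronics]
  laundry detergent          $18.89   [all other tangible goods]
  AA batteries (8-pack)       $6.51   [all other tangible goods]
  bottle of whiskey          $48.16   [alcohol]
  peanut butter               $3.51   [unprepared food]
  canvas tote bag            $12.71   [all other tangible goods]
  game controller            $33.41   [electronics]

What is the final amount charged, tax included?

$1122.76

Tablet $410.21: electronics → 9% + 4% surcharge = 13% → $53.33
Frozen peas $3.60: unprepared food → 0% → $0.00
Scented candle $26.50: all other tangible goods → 5.5% → $1.46
External SSD (1 TB) $164.39: electronics → 9% → $14.80
E-reader $289.65: electronics → 9% → $26.07
Laundry detergent $18.89: all other tangible goods → 5.5% → $1.04
AA batteries (8-pack) $6.51: all other tangible goods → 5.5% → $0.36
Bottle of whiskey $48.16: alcohol → 9.25% → $4.45
Peanut butter $3.51: unprepared food → 0% → $0.00
Canvas tote bag $12.71: all other tangible goods → 5.5% → $0.70
Game controller $33.41: electronics → 9% → $3.01
Subtotal = $1017.54; tax = $105.22; total due = $1122.76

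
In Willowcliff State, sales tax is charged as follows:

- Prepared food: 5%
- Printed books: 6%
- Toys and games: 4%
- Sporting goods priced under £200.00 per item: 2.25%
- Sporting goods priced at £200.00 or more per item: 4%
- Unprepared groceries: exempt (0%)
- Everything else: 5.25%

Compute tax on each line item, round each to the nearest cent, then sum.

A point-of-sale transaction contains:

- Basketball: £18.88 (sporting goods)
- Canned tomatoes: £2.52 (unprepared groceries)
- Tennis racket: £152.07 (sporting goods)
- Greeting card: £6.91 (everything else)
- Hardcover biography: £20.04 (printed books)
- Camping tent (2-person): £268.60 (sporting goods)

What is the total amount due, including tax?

£485.16

Basketball £18.88: sporting goods, under £200.00 → 2.25% → £0.42
Canned tomatoes £2.52: unprepared groceries → 0% → £0.00
Tennis racket £152.07: sporting goods, under £200.00 → 2.25% → £3.42
Greeting card £6.91: everything else → 5.25% → £0.36
Hardcover biography £20.04: printed books → 6% → £1.20
Camping tent (2-person) £268.60: sporting goods, £200.00 or more → 4% → £10.74
Subtotal = £469.02; tax = £16.14; total due = £485.16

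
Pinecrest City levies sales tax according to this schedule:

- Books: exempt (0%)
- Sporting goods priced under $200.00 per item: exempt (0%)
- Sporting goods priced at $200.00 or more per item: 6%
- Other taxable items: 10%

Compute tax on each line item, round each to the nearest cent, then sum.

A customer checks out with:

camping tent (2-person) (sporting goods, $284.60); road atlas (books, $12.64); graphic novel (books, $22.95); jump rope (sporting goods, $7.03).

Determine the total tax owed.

$17.08

Camping tent (2-person) $284.60: sporting goods, $200.00 or more → 6% → $17.08
Road atlas $12.64: books → 0% → $0.00
Graphic novel $22.95: books → 0% → $0.00
Jump rope $7.03: sporting goods, under $200.00 → 0% → $0.00
Total tax = $17.08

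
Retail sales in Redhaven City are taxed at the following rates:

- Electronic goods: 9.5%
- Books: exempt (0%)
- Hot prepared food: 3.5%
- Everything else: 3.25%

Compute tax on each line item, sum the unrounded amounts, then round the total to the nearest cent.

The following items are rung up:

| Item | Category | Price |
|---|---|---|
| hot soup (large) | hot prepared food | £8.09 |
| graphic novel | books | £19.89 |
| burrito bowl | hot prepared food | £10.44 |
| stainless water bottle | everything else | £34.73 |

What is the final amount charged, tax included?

Hot soup (large) £8.09: hot prepared food → 3.5% → £0.28315
Graphic novel £19.89: books → 0% → £0.00
Burrito bowl £10.44: hot prepared food → 3.5% → £0.3654
Stainless water bottle £34.73: everything else → 3.25% → £1.128725
Subtotal = £73.15; unrounded tax = £1.777275 → £1.78; total due = £74.93

£74.93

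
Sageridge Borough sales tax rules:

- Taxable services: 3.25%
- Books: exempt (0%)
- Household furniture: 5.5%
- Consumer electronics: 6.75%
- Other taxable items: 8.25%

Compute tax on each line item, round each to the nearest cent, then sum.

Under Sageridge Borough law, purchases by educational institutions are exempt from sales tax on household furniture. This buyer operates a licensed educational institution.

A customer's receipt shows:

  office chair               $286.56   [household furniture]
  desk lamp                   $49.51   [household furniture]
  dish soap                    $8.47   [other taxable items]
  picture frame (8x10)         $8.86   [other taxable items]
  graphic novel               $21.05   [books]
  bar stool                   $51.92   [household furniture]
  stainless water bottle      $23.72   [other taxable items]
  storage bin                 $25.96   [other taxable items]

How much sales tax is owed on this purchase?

$5.53

Office chair $286.56: household furniture, buyer-exempt → 0% → $0.00
Desk lamp $49.51: household furniture, buyer-exempt → 0% → $0.00
Dish soap $8.47: other taxable items → 8.25% → $0.70
Picture frame (8x10) $8.86: other taxable items → 8.25% → $0.73
Graphic novel $21.05: books → 0% → $0.00
Bar stool $51.92: household furniture, buyer-exempt → 0% → $0.00
Stainless water bottle $23.72: other taxable items → 8.25% → $1.96
Storage bin $25.96: other taxable items → 8.25% → $2.14
Total tax = $0.70 + $0.73 + $1.96 + $2.14 = $5.53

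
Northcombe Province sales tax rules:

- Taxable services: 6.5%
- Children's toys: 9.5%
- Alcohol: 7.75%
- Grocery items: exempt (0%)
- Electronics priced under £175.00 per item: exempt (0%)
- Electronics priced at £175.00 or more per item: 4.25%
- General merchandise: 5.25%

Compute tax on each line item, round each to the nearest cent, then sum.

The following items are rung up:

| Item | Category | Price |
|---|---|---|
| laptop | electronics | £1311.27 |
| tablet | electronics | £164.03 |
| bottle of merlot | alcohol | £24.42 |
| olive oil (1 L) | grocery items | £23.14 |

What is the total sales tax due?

£57.62

Laptop £1311.27: electronics, £175.00 or more → 4.25% → £55.73
Tablet £164.03: electronics, under £175.00 → 0% → £0.00
Bottle of merlot £24.42: alcohol → 7.75% → £1.89
Olive oil (1 L) £23.14: grocery items → 0% → £0.00
Total tax = £55.73 + £1.89 = £57.62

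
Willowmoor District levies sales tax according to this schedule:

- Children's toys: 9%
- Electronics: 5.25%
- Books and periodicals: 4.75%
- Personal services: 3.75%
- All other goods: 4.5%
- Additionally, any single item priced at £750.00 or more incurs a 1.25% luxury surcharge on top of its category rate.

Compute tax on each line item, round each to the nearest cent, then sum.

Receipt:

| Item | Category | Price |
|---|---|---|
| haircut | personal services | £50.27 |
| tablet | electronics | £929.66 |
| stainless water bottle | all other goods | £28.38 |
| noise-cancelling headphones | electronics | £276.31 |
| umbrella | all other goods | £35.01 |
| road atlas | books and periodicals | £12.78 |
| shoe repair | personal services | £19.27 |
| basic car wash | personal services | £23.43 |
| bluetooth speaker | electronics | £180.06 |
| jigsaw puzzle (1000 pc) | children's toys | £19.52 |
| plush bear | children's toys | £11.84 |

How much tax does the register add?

£94.18

Haircut £50.27: personal services → 3.75% → £1.89
Tablet £929.66: electronics → 5.25% + 1.25% surcharge = 6.5% → £60.43
Stainless water bottle £28.38: all other goods → 4.5% → £1.28
Noise-cancelling headphones £276.31: electronics → 5.25% → £14.51
Umbrella £35.01: all other goods → 4.5% → £1.58
Road atlas £12.78: books and periodicals → 4.75% → £0.61
Shoe repair £19.27: personal services → 3.75% → £0.72
Basic car wash £23.43: personal services → 3.75% → £0.88
Bluetooth speaker £180.06: electronics → 5.25% → £9.45
Jigsaw puzzle (1000 pc) £19.52: children's toys → 9% → £1.76
Plush bear £11.84: children's toys → 9% → £1.07
Total tax = £1.89 + £60.43 + £1.28 + £14.51 + £1.58 + £0.61 + £0.72 + £0.88 + £9.45 + £1.76 + £1.07 = £94.18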